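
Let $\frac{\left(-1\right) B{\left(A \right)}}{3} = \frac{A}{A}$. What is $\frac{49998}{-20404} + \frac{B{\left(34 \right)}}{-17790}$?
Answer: $- \frac{37058467}{15124465} \approx -2.4502$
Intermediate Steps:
$B{\left(A \right)} = -3$ ($B{\left(A \right)} = - 3 \frac{A}{A} = \left(-3\right) 1 = -3$)
$\frac{49998}{-20404} + \frac{B{\left(34 \right)}}{-17790} = \frac{49998}{-20404} - \frac{3}{-17790} = 49998 \left(- \frac{1}{20404}\right) - - \frac{1}{5930} = - \frac{24999}{10202} + \frac{1}{5930} = - \frac{37058467}{15124465}$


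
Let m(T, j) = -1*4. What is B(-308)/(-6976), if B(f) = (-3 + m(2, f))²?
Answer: -49/6976 ≈ -0.0070241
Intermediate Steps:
m(T, j) = -4
B(f) = 49 (B(f) = (-3 - 4)² = (-7)² = 49)
B(-308)/(-6976) = 49/(-6976) = 49*(-1/6976) = -49/6976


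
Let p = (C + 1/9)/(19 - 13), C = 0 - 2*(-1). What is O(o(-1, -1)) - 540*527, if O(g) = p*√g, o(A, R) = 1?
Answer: -15367301/54 ≈ -2.8458e+5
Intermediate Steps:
C = 2 (C = 0 + 2 = 2)
p = 19/54 (p = (2 + 1/9)/(19 - 13) = (2 + ⅑)/6 = (19/9)*(⅙) = 19/54 ≈ 0.35185)
O(g) = 19*√g/54
O(o(-1, -1)) - 540*527 = 19*√1/54 - 540*527 = (19/54)*1 - 284580 = 19/54 - 284580 = -15367301/54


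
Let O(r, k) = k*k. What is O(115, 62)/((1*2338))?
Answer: 1922/1169 ≈ 1.6441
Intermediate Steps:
O(r, k) = k²
O(115, 62)/((1*2338)) = 62²/((1*2338)) = 3844/2338 = 3844*(1/2338) = 1922/1169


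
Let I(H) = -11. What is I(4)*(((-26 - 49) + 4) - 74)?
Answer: 1595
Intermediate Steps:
I(4)*(((-26 - 49) + 4) - 74) = -11*(((-26 - 49) + 4) - 74) = -11*((-75 + 4) - 74) = -11*(-71 - 74) = -11*(-145) = 1595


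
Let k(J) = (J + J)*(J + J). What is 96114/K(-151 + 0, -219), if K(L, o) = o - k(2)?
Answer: -96114/235 ≈ -409.00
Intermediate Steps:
k(J) = 4*J**2 (k(J) = (2*J)*(2*J) = 4*J**2)
K(L, o) = -16 + o (K(L, o) = o - 4*2**2 = o - 4*4 = o - 1*16 = o - 16 = -16 + o)
96114/K(-151 + 0, -219) = 96114/(-16 - 219) = 96114/(-235) = 96114*(-1/235) = -96114/235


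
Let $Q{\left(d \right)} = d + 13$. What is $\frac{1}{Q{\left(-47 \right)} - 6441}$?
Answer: $- \frac{1}{6475} \approx -0.00015444$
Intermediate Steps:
$Q{\left(d \right)} = 13 + d$
$\frac{1}{Q{\left(-47 \right)} - 6441} = \frac{1}{\left(13 - 47\right) - 6441} = \frac{1}{-34 - 6441} = \frac{1}{-6475} = - \frac{1}{6475}$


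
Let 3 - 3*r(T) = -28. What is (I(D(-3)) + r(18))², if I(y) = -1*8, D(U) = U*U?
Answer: 49/9 ≈ 5.4444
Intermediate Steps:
D(U) = U²
I(y) = -8
r(T) = 31/3 (r(T) = 1 - ⅓*(-28) = 1 + 28/3 = 31/3)
(I(D(-3)) + r(18))² = (-8 + 31/3)² = (7/3)² = 49/9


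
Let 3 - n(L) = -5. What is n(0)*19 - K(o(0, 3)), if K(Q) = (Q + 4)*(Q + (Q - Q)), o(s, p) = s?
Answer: 152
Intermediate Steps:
K(Q) = Q*(4 + Q) (K(Q) = (4 + Q)*(Q + 0) = (4 + Q)*Q = Q*(4 + Q))
n(L) = 8 (n(L) = 3 - 1*(-5) = 3 + 5 = 8)
n(0)*19 - K(o(0, 3)) = 8*19 - 0*(4 + 0) = 152 - 0*4 = 152 - 1*0 = 152 + 0 = 152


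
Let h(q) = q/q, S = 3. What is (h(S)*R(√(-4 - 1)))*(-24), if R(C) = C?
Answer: -24*I*√5 ≈ -53.666*I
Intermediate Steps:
h(q) = 1
(h(S)*R(√(-4 - 1)))*(-24) = (1*√(-4 - 1))*(-24) = (1*√(-5))*(-24) = (1*(I*√5))*(-24) = (I*√5)*(-24) = -24*I*√5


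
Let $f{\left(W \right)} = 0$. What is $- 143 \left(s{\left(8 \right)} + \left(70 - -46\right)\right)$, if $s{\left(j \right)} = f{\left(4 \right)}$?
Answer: $-16588$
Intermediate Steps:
$s{\left(j \right)} = 0$
$- 143 \left(s{\left(8 \right)} + \left(70 - -46\right)\right) = - 143 \left(0 + \left(70 - -46\right)\right) = - 143 \left(0 + \left(70 + 46\right)\right) = - 143 \left(0 + 116\right) = - 143 \cdot 116 = \left(-1\right) 16588 = -16588$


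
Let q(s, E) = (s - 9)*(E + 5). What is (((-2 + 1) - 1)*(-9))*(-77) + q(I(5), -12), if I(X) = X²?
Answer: -1498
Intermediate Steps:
q(s, E) = (-9 + s)*(5 + E)
(((-2 + 1) - 1)*(-9))*(-77) + q(I(5), -12) = (((-2 + 1) - 1)*(-9))*(-77) + (-45 - 9*(-12) + 5*5² - 12*5²) = ((-1 - 1)*(-9))*(-77) + (-45 + 108 + 5*25 - 12*25) = -2*(-9)*(-77) + (-45 + 108 + 125 - 300) = 18*(-77) - 112 = -1386 - 112 = -1498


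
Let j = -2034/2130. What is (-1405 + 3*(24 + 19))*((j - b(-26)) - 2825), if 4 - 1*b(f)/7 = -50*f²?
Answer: 108467852504/355 ≈ 3.0554e+8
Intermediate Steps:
b(f) = 28 + 350*f² (b(f) = 28 - (-350)*f² = 28 + 350*f²)
j = -339/355 (j = -2034*1/2130 = -339/355 ≈ -0.95493)
(-1405 + 3*(24 + 19))*((j - b(-26)) - 2825) = (-1405 + 3*(24 + 19))*((-339/355 - (28 + 350*(-26)²)) - 2825) = (-1405 + 3*43)*((-339/355 - (28 + 350*676)) - 2825) = (-1405 + 129)*((-339/355 - (28 + 236600)) - 2825) = -1276*((-339/355 - 1*236628) - 2825) = -1276*((-339/355 - 236628) - 2825) = -1276*(-84003279/355 - 2825) = -1276*(-85006154/355) = 108467852504/355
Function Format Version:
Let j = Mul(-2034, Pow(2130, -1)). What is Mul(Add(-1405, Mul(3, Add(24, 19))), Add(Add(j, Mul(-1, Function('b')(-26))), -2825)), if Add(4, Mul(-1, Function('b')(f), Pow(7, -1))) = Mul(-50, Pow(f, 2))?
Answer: Rational(108467852504, 355) ≈ 3.0554e+8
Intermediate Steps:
Function('b')(f) = Add(28, Mul(350, Pow(f, 2))) (Function('b')(f) = Add(28, Mul(-7, Mul(-50, Pow(f, 2)))) = Add(28, Mul(350, Pow(f, 2))))
j = Rational(-339, 355) (j = Mul(-2034, Rational(1, 2130)) = Rational(-339, 355) ≈ -0.95493)
Mul(Add(-1405, Mul(3, Add(24, 19))), Add(Add(j, Mul(-1, Function('b')(-26))), -2825)) = Mul(Add(-1405, Mul(3, Add(24, 19))), Add(Add(Rational(-339, 355), Mul(-1, Add(28, Mul(350, Pow(-26, 2))))), -2825)) = Mul(Add(-1405, Mul(3, 43)), Add(Add(Rational(-339, 355), Mul(-1, Add(28, Mul(350, 676)))), -2825)) = Mul(Add(-1405, 129), Add(Add(Rational(-339, 355), Mul(-1, Add(28, 236600))), -2825)) = Mul(-1276, Add(Add(Rational(-339, 355), Mul(-1, 236628)), -2825)) = Mul(-1276, Add(Add(Rational(-339, 355), -236628), -2825)) = Mul(-1276, Add(Rational(-84003279, 355), -2825)) = Mul(-1276, Rational(-85006154, 355)) = Rational(108467852504, 355)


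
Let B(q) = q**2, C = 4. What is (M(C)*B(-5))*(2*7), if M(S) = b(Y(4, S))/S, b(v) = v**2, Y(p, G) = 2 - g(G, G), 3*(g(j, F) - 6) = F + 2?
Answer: 3150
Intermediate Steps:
g(j, F) = 20/3 + F/3 (g(j, F) = 6 + (F + 2)/3 = 6 + (2 + F)/3 = 6 + (2/3 + F/3) = 20/3 + F/3)
Y(p, G) = -14/3 - G/3 (Y(p, G) = 2 - (20/3 + G/3) = 2 + (-20/3 - G/3) = -14/3 - G/3)
M(S) = (-14/3 - S/3)**2/S
(M(C)*B(-5))*(2*7) = (((1/9)*(14 + 4)**2/4)*(-5)**2)*(2*7) = (((1/9)*(1/4)*18**2)*25)*14 = (((1/9)*(1/4)*324)*25)*14 = (9*25)*14 = 225*14 = 3150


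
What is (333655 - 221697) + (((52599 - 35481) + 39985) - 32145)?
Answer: 136916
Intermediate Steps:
(333655 - 221697) + (((52599 - 35481) + 39985) - 32145) = 111958 + ((17118 + 39985) - 32145) = 111958 + (57103 - 32145) = 111958 + 24958 = 136916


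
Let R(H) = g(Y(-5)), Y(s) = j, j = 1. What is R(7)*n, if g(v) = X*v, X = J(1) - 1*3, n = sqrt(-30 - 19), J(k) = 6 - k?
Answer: 14*I ≈ 14.0*I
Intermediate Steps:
Y(s) = 1
n = 7*I (n = sqrt(-49) = 7*I ≈ 7.0*I)
X = 2 (X = (6 - 1*1) - 1*3 = (6 - 1) - 3 = 5 - 3 = 2)
g(v) = 2*v
R(H) = 2 (R(H) = 2*1 = 2)
R(7)*n = 2*(7*I) = 14*I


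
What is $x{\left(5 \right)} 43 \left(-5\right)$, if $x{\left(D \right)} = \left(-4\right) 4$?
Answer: $3440$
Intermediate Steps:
$x{\left(D \right)} = -16$
$x{\left(5 \right)} 43 \left(-5\right) = \left(-16\right) 43 \left(-5\right) = \left(-688\right) \left(-5\right) = 3440$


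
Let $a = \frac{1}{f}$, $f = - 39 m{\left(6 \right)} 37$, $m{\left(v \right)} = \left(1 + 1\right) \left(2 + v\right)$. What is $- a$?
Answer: $\frac{1}{23088} \approx 4.3313 \cdot 10^{-5}$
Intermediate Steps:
$m{\left(v \right)} = 4 + 2 v$ ($m{\left(v \right)} = 2 \left(2 + v\right) = 4 + 2 v$)
$f = -23088$ ($f = - 39 \left(4 + 2 \cdot 6\right) 37 = - 39 \left(4 + 12\right) 37 = \left(-39\right) 16 \cdot 37 = \left(-624\right) 37 = -23088$)
$a = - \frac{1}{23088}$ ($a = \frac{1}{-23088} = - \frac{1}{23088} \approx -4.3313 \cdot 10^{-5}$)
$- a = \left(-1\right) \left(- \frac{1}{23088}\right) = \frac{1}{23088}$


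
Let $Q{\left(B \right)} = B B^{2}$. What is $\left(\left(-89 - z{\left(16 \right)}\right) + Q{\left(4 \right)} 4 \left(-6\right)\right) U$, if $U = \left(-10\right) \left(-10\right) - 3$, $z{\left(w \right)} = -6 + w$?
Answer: $-158595$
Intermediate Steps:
$Q{\left(B \right)} = B^{3}$
$U = 97$ ($U = 100 - 3 = 97$)
$\left(\left(-89 - z{\left(16 \right)}\right) + Q{\left(4 \right)} 4 \left(-6\right)\right) U = \left(\left(-89 - \left(-6 + 16\right)\right) + 4^{3} \cdot 4 \left(-6\right)\right) 97 = \left(\left(-89 - 10\right) + 64 \cdot 4 \left(-6\right)\right) 97 = \left(\left(-89 - 10\right) + 256 \left(-6\right)\right) 97 = \left(-99 - 1536\right) 97 = \left(-1635\right) 97 = -158595$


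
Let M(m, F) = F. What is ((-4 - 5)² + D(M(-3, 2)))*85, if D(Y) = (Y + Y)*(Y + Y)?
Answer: 8245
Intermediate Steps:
D(Y) = 4*Y² (D(Y) = (2*Y)*(2*Y) = 4*Y²)
((-4 - 5)² + D(M(-3, 2)))*85 = ((-4 - 5)² + 4*2²)*85 = ((-9)² + 4*4)*85 = (81 + 16)*85 = 97*85 = 8245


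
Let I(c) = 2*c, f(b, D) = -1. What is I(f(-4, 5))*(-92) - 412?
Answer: -228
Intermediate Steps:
I(f(-4, 5))*(-92) - 412 = (2*(-1))*(-92) - 412 = -2*(-92) - 412 = 184 - 412 = -228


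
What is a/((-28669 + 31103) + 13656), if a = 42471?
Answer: 42471/16090 ≈ 2.6396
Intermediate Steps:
a/((-28669 + 31103) + 13656) = 42471/((-28669 + 31103) + 13656) = 42471/(2434 + 13656) = 42471/16090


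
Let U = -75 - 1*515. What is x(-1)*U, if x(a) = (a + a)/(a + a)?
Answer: -590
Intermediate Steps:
U = -590 (U = -75 - 515 = -590)
x(a) = 1 (x(a) = (2*a)/((2*a)) = (2*a)*(1/(2*a)) = 1)
x(-1)*U = 1*(-590) = -590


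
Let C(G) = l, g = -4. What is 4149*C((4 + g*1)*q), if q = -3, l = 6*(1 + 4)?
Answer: 124470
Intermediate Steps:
l = 30 (l = 6*5 = 30)
C(G) = 30
4149*C((4 + g*1)*q) = 4149*30 = 124470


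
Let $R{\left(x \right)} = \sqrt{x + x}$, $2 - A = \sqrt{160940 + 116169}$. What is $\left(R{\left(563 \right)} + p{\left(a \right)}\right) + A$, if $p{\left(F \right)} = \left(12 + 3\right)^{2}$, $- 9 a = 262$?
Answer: $227 + \sqrt{1126} - \sqrt{277109} \approx -265.86$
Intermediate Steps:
$A = 2 - \sqrt{277109}$ ($A = 2 - \sqrt{160940 + 116169} = 2 - \sqrt{277109} \approx -524.41$)
$a = - \frac{262}{9}$ ($a = \left(- \frac{1}{9}\right) 262 = - \frac{262}{9} \approx -29.111$)
$R{\left(x \right)} = \sqrt{2} \sqrt{x}$ ($R{\left(x \right)} = \sqrt{2 x} = \sqrt{2} \sqrt{x}$)
$p{\left(F \right)} = 225$ ($p{\left(F \right)} = 15^{2} = 225$)
$\left(R{\left(563 \right)} + p{\left(a \right)}\right) + A = \left(\sqrt{2} \sqrt{563} + 225\right) + \left(2 - \sqrt{277109}\right) = \left(\sqrt{1126} + 225\right) + \left(2 - \sqrt{277109}\right) = \left(225 + \sqrt{1126}\right) + \left(2 - \sqrt{277109}\right) = 227 + \sqrt{1126} - \sqrt{277109}$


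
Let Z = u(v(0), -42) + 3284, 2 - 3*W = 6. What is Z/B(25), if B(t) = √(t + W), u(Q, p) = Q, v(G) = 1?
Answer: 3285*√213/71 ≈ 675.25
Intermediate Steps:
W = -4/3 (W = ⅔ - ⅓*6 = ⅔ - 2 = -4/3 ≈ -1.3333)
B(t) = √(-4/3 + t) (B(t) = √(t - 4/3) = √(-4/3 + t))
Z = 3285 (Z = 1 + 3284 = 3285)
Z/B(25) = 3285/((√(-12 + 9*25)/3)) = 3285/((√(-12 + 225)/3)) = 3285/((√213/3)) = 3285*(√213/71) = 3285*√213/71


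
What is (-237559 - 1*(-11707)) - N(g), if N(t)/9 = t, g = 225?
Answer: -227877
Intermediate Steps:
N(t) = 9*t
(-237559 - 1*(-11707)) - N(g) = (-237559 - 1*(-11707)) - 9*225 = (-237559 + 11707) - 1*2025 = -225852 - 2025 = -227877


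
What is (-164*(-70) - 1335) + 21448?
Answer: 31593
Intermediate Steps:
(-164*(-70) - 1335) + 21448 = (11480 - 1335) + 21448 = 10145 + 21448 = 31593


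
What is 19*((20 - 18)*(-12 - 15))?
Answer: -1026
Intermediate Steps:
19*((20 - 18)*(-12 - 15)) = 19*(2*(-27)) = 19*(-54) = -1026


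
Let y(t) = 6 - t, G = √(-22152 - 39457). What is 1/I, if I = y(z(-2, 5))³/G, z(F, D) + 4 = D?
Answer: I*√61609/125 ≈ 1.9857*I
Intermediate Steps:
z(F, D) = -4 + D
G = I*√61609 (G = √(-61609) = I*√61609 ≈ 248.21*I)
I = -125*I*√61609/61609 (I = (6 - (-4 + 5))³/((I*√61609)) = (6 - 1*1)³*(-I*√61609/61609) = (6 - 1)³*(-I*√61609/61609) = 5³*(-I*√61609/61609) = 125*(-I*√61609/61609) = -125*I*√61609/61609 ≈ -0.5036*I)
1/I = 1/(-125*I*√61609/61609) = I*√61609/125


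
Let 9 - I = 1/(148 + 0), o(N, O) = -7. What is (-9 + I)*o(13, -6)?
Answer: 7/148 ≈ 0.047297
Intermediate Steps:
I = 1331/148 (I = 9 - 1/(148 + 0) = 9 - 1/148 = 1331/148 ≈ 8.9932)
(-9 + I)*o(13, -6) = (-9 + 1331/148)*(-7) = -1/148*(-7) = 7/148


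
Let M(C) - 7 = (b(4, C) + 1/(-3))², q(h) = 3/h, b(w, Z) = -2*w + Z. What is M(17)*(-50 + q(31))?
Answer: -1143233/279 ≈ -4097.6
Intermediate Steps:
b(w, Z) = Z - 2*w
M(C) = 7 + (-25/3 + C)² (M(C) = 7 + ((C - 2*4) + 1/(-3))² = 7 + ((C - 8) - ⅓)² = 7 + ((-8 + C) - ⅓)² = 7 + (-25/3 + C)²)
M(17)*(-50 + q(31)) = (7 + (-25 + 3*17)²/9)*(-50 + 3/31) = (7 + (-25 + 51)²/9)*(-50 + 3*(1/31)) = (7 + (⅑)*26²)*(-50 + 3/31) = (7 + (⅑)*676)*(-1547/31) = (7 + 676/9)*(-1547/31) = (739/9)*(-1547/31) = -1143233/279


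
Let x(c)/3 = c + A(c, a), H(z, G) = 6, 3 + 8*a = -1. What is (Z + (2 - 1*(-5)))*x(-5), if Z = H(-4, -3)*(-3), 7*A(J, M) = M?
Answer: 2343/14 ≈ 167.36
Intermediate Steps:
a = -½ (a = -3/8 + (⅛)*(-1) = -3/8 - ⅛ = -½ ≈ -0.50000)
A(J, M) = M/7
Z = -18 (Z = 6*(-3) = -18)
x(c) = -3/14 + 3*c (x(c) = 3*(c + (⅐)*(-½)) = 3*(c - 1/14) = 3*(-1/14 + c) = -3/14 + 3*c)
(Z + (2 - 1*(-5)))*x(-5) = (-18 + (2 - 1*(-5)))*(-3/14 + 3*(-5)) = (-18 + (2 + 5))*(-3/14 - 15) = (-18 + 7)*(-213/14) = -11*(-213/14) = 2343/14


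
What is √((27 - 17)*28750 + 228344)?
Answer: 6*√14329 ≈ 718.22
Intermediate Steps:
√((27 - 17)*28750 + 228344) = √(10*28750 + 228344) = √(287500 + 228344) = √515844 = 6*√14329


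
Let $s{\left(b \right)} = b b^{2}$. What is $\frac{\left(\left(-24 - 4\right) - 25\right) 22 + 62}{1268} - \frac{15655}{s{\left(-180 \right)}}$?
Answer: $- \frac{320933873}{369748800} \approx -0.86798$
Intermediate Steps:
$s{\left(b \right)} = b^{3}$
$\frac{\left(\left(-24 - 4\right) - 25\right) 22 + 62}{1268} - \frac{15655}{s{\left(-180 \right)}} = \frac{\left(\left(-24 - 4\right) - 25\right) 22 + 62}{1268} - \frac{15655}{\left(-180\right)^{3}} = \left(\left(-28 - 25\right) 22 + 62\right) \frac{1}{1268} - \frac{15655}{-5832000} = \left(\left(-53\right) 22 + 62\right) \frac{1}{1268} - - \frac{3131}{1166400} = \left(-1166 + 62\right) \frac{1}{1268} + \frac{3131}{1166400} = \left(-1104\right) \frac{1}{1268} + \frac{3131}{1166400} = - \frac{276}{317} + \frac{3131}{1166400} = - \frac{320933873}{369748800}$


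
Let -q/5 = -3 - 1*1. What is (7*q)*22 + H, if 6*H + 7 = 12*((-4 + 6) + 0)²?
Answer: 18521/6 ≈ 3086.8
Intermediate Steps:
q = 20 (q = -5*(-3 - 1*1) = -5*(-3 - 1) = -5*(-4) = 20)
H = 41/6 (H = -7/6 + (12*((-4 + 6) + 0)²)/6 = -7/6 + (12*(2 + 0)²)/6 = -7/6 + (12*2²)/6 = -7/6 + (12*4)/6 = -7/6 + (⅙)*48 = -7/6 + 8 = 41/6 ≈ 6.8333)
(7*q)*22 + H = (7*20)*22 + 41/6 = 140*22 + 41/6 = 3080 + 41/6 = 18521/6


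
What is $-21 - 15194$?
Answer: $-15215$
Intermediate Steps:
$-21 - 15194 = -15215$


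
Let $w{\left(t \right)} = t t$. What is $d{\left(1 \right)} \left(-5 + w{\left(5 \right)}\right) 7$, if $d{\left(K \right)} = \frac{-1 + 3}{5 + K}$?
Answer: $\frac{140}{3} \approx 46.667$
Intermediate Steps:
$w{\left(t \right)} = t^{2}$
$d{\left(K \right)} = \frac{2}{5 + K}$
$d{\left(1 \right)} \left(-5 + w{\left(5 \right)}\right) 7 = \frac{2}{5 + 1} \left(-5 + 5^{2}\right) 7 = \frac{2}{6} \left(-5 + 25\right) 7 = 2 \cdot \frac{1}{6} \cdot 20 \cdot 7 = \frac{1}{3} \cdot 20 \cdot 7 = \frac{20}{3} \cdot 7 = \frac{140}{3}$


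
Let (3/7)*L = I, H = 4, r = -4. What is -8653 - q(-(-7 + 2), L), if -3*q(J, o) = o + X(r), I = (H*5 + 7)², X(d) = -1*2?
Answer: -24260/3 ≈ -8086.7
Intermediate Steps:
X(d) = -2
I = 729 (I = (4*5 + 7)² = (20 + 7)² = 27² = 729)
L = 1701 (L = (7/3)*729 = 1701)
q(J, o) = ⅔ - o/3 (q(J, o) = -(o - 2)/3 = -(-2 + o)/3 = ⅔ - o/3)
-8653 - q(-(-7 + 2), L) = -8653 - (⅔ - ⅓*1701) = -8653 - (⅔ - 567) = -8653 - 1*(-1699/3) = -8653 + 1699/3 = -24260/3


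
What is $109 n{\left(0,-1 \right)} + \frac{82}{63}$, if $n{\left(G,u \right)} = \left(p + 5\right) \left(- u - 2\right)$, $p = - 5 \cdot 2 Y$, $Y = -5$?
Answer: $- \frac{377603}{63} \approx -5993.7$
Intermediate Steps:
$p = 50$ ($p = - 5 \cdot 2 \left(-5\right) = \left(-5\right) \left(-10\right) = 50$)
$n{\left(G,u \right)} = -110 - 55 u$ ($n{\left(G,u \right)} = \left(50 + 5\right) \left(- u - 2\right) = 55 \left(-2 - u\right) = -110 - 55 u$)
$109 n{\left(0,-1 \right)} + \frac{82}{63} = 109 \left(-110 - -55\right) + \frac{82}{63} = 109 \left(-110 + 55\right) + 82 \cdot \frac{1}{63} = 109 \left(-55\right) + \frac{82}{63} = -5995 + \frac{82}{63} = - \frac{377603}{63}$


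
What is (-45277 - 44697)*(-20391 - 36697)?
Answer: 5136435712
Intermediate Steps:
(-45277 - 44697)*(-20391 - 36697) = -89974*(-57088) = 5136435712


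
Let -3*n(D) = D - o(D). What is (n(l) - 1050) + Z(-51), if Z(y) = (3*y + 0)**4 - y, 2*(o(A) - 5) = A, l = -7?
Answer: 3287881709/6 ≈ 5.4798e+8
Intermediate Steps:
o(A) = 5 + A/2
n(D) = 5/3 - D/6 (n(D) = -(D - (5 + D/2))/3 = -(D + (-5 - D/2))/3 = -(-5 + D/2)/3 = 5/3 - D/6)
Z(y) = -y + 81*y**4 (Z(y) = (3*y)**4 - y = 81*y**4 - y = -y + 81*y**4)
(n(l) - 1050) + Z(-51) = ((5/3 - 1/6*(-7)) - 1050) + (-1*(-51) + 81*(-51)**4) = ((5/3 + 7/6) - 1050) + (51 + 81*6765201) = (17/6 - 1050) + (51 + 547981281) = -6283/6 + 547981332 = 3287881709/6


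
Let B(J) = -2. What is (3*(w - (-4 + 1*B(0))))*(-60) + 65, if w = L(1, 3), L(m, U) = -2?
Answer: -655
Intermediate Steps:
w = -2
(3*(w - (-4 + 1*B(0))))*(-60) + 65 = (3*(-2 - (-4 + 1*(-2))))*(-60) + 65 = (3*(-2 - (-4 - 2)))*(-60) + 65 = (3*(-2 - 1*(-6)))*(-60) + 65 = (3*(-2 + 6))*(-60) + 65 = (3*4)*(-60) + 65 = 12*(-60) + 65 = -720 + 65 = -655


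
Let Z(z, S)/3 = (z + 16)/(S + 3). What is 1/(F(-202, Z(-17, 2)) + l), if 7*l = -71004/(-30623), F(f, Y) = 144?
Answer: 214361/30938988 ≈ 0.0069285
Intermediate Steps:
Z(z, S) = 3*(16 + z)/(3 + S) (Z(z, S) = 3*((z + 16)/(S + 3)) = 3*((16 + z)/(3 + S)) = 3*(16 + z)/(3 + S))
l = 71004/214361 (l = (-71004/(-30623))/7 = (-71004*(-1/30623))/7 = (⅐)*(71004/30623) = 71004/214361 ≈ 0.33124)
1/(F(-202, Z(-17, 2)) + l) = 1/(144 + 71004/214361) = 1/(30938988/214361) = 214361/30938988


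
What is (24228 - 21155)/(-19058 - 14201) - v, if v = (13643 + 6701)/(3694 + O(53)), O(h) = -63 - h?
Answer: -343808145/59500351 ≈ -5.7783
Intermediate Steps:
v = 10172/1789 (v = (13643 + 6701)/(3694 + (-63 - 1*53)) = 20344/(3694 + (-63 - 53)) = 20344/(3694 - 116) = 20344/3578 = 20344*(1/3578) = 10172/1789 ≈ 5.6859)
(24228 - 21155)/(-19058 - 14201) - v = (24228 - 21155)/(-19058 - 14201) - 1*10172/1789 = 3073/(-33259) - 10172/1789 = 3073*(-1/33259) - 10172/1789 = -3073/33259 - 10172/1789 = -343808145/59500351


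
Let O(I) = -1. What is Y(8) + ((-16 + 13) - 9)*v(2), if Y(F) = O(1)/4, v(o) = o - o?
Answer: -1/4 ≈ -0.25000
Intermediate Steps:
v(o) = 0
Y(F) = -1/4
Y(8) + ((-16 + 13) - 9)*v(2) = -1/4 + ((-16 + 13) - 9)*0 = -1/4 + (-3 - 9)*0 = -1/4 - 12*0 = -1/4 + 0 = -1/4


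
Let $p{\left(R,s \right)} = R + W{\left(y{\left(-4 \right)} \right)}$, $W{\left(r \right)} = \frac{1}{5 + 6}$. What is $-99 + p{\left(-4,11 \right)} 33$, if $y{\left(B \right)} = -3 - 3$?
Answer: $-228$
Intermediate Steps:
$y{\left(B \right)} = -6$
$W{\left(r \right)} = \frac{1}{11}$
$p{\left(R,s \right)} = \frac{1}{11} + R$ ($p{\left(R,s \right)} = R + \frac{1}{11} = \frac{1}{11} + R$)
$-99 + p{\left(-4,11 \right)} 33 = -99 + \left(\frac{1}{11} - 4\right) 33 = -99 - 129 = -228$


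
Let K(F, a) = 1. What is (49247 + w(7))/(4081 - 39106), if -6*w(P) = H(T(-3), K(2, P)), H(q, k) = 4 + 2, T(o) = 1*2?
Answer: -49246/35025 ≈ -1.4060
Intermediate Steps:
T(o) = 2
H(q, k) = 6
w(P) = -1 (w(P) = -⅙*6 = -1)
(49247 + w(7))/(4081 - 39106) = (49247 - 1)/(4081 - 39106) = 49246/(-35025) = 49246*(-1/35025) = -49246/35025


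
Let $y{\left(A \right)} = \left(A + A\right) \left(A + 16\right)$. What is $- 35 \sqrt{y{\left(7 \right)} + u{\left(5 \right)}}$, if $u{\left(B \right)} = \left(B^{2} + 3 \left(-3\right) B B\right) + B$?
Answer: $- 35 \sqrt{127} \approx -394.43$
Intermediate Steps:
$y{\left(A \right)} = 2 A \left(16 + A\right)$
$u{\left(B \right)} = B - 8 B^{2}$ ($u{\left(B \right)} = \left(B^{2} + - 9 B B\right) + B = \left(B^{2} - 9 B^{2}\right) + B = - 8 B^{2} + B = B - 8 B^{2}$)
$- 35 \sqrt{y{\left(7 \right)} + u{\left(5 \right)}} = - 35 \sqrt{2 \cdot 7 \left(16 + 7\right) + 5 \left(1 - 40\right)} = - 35 \sqrt{2 \cdot 7 \cdot 23 + 5 \left(1 - 40\right)} = - 35 \sqrt{322 + 5 \left(-39\right)} = - 35 \sqrt{322 - 195} = - 35 \sqrt{127}$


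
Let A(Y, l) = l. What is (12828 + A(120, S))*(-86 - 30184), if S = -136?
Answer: -384186840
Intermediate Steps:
(12828 + A(120, S))*(-86 - 30184) = (12828 - 136)*(-86 - 30184) = 12692*(-30270) = -384186840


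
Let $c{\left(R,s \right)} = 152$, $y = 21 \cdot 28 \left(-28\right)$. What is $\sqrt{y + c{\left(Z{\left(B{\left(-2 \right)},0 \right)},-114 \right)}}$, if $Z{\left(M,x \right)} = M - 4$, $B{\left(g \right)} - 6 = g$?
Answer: $2 i \sqrt{4078} \approx 127.72 i$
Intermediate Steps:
$B{\left(g \right)} = 6 + g$
$y = -16464$ ($y = 588 \left(-28\right) = -16464$)
$Z{\left(M,x \right)} = -4 + M$
$\sqrt{y + c{\left(Z{\left(B{\left(-2 \right)},0 \right)},-114 \right)}} = \sqrt{-16464 + 152} = \sqrt{-16312} = 2 i \sqrt{4078}$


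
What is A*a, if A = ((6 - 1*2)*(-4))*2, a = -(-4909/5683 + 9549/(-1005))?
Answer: -631472128/1903805 ≈ -331.69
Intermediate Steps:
a = 19733504/1903805 (a = -(-4909*1/5683 + 9549*(-1/1005)) = -(-4909/5683 - 3183/335) = -1*(-19733504/1903805) = 19733504/1903805 ≈ 10.365)
A = -32 (A = ((6 - 2)*(-4))*2 = (4*(-4))*2 = -16*2 = -32)
A*a = -32*19733504/1903805 = -631472128/1903805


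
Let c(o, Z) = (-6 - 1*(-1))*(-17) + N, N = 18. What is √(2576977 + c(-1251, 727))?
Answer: 2*√644270 ≈ 1605.3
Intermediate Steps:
c(o, Z) = 103 (c(o, Z) = (-6 - 1*(-1))*(-17) + 18 = (-6 + 1)*(-17) + 18 = -5*(-17) + 18 = 85 + 18 = 103)
√(2576977 + c(-1251, 727)) = √(2576977 + 103) = √2577080 = 2*√644270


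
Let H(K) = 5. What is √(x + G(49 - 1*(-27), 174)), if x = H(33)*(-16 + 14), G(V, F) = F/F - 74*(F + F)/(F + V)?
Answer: I*√70005/25 ≈ 10.583*I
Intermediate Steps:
G(V, F) = 1 - 148*F/(F + V) (G(V, F) = 1 - 74*2*F/(F + V) = 1 - 148*F/(F + V))
x = -10 (x = 5*(-16 + 14) = 5*(-2) = -10)
√(x + G(49 - 1*(-27), 174)) = √(-10 + ((49 - 1*(-27)) - 147*174)/(174 + (49 - 1*(-27)))) = √(-10 + ((49 + 27) - 25578)/(174 + (49 + 27))) = √(-10 + (76 - 25578)/(174 + 76)) = √(-10 - 25502/250) = √(-10 + (1/250)*(-25502)) = √(-10 - 12751/125) = √(-14001/125) = I*√70005/25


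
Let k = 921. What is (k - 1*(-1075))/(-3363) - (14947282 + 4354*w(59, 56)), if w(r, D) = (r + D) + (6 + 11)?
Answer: -52200521626/3363 ≈ -1.5522e+7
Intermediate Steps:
w(r, D) = 17 + D + r (w(r, D) = (D + r) + 17 = 17 + D + r)
(k - 1*(-1075))/(-3363) - (14947282 + 4354*w(59, 56)) = (921 - 1*(-1075))/(-3363) - 4354/(1/(3433 + (17 + 56 + 59))) = (921 + 1075)*(-1/3363) - 4354/(1/(3433 + 132)) = 1996*(-1/3363) - 4354/(1/3565) = -1996/3363 - 4354/1/3565 = -1996/3363 - 4354*3565 = -1996/3363 - 15522010 = -52200521626/3363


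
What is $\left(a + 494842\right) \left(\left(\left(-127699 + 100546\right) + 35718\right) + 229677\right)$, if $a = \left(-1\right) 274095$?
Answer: $52591206774$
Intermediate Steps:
$a = -274095$
$\left(a + 494842\right) \left(\left(\left(-127699 + 100546\right) + 35718\right) + 229677\right) = \left(-274095 + 494842\right) \left(\left(\left(-127699 + 100546\right) + 35718\right) + 229677\right) = 220747 \left(\left(-27153 + 35718\right) + 229677\right) = 220747 \left(8565 + 229677\right) = 220747 \cdot 238242 = 52591206774$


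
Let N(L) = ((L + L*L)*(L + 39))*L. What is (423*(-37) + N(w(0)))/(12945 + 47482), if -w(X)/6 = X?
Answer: -15651/60427 ≈ -0.25901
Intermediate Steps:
w(X) = -6*X
N(L) = L*(39 + L)*(L + L²) (N(L) = ((L + L²)*(39 + L))*L = ((39 + L)*(L + L²))*L = L*(39 + L)*(L + L²))
(423*(-37) + N(w(0)))/(12945 + 47482) = (423*(-37) + (-6*0)²*(39 + (-6*0)² + 40*(-6*0)))/(12945 + 47482) = (-15651 + 0²*(39 + 0² + 40*0))/60427 = (-15651 + 0*(39 + 0 + 0))*(1/60427) = (-15651 + 0*39)*(1/60427) = (-15651 + 0)*(1/60427) = -15651*1/60427 = -15651/60427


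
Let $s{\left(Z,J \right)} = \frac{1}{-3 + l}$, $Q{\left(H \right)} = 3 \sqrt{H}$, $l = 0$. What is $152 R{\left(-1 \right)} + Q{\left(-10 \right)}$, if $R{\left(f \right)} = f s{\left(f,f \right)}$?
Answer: $\frac{152}{3} + 3 i \sqrt{10} \approx 50.667 + 9.4868 i$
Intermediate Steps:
$s{\left(Z,J \right)} = - \frac{1}{3}$ ($s{\left(Z,J \right)} = \frac{1}{-3 + 0} = \frac{1}{-3} = - \frac{1}{3}$)
$R{\left(f \right)} = - \frac{f}{3}$ ($R{\left(f \right)} = f \left(- \frac{1}{3}\right) = - \frac{f}{3}$)
$152 R{\left(-1 \right)} + Q{\left(-10 \right)} = 152 \left(\left(- \frac{1}{3}\right) \left(-1\right)\right) + 3 \sqrt{-10} = 152 \cdot \frac{1}{3} + 3 i \sqrt{10} = \frac{152}{3} + 3 i \sqrt{10}$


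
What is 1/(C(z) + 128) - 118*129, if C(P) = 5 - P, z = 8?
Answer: -1902749/125 ≈ -15222.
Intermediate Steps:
1/(C(z) + 128) - 118*129 = 1/((5 - 1*8) + 128) - 118*129 = 1/((5 - 8) + 128) - 15222 = 1/(-3 + 128) - 15222 = 1/125 - 15222 = -1902749/125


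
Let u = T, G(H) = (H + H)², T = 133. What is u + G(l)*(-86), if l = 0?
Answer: 133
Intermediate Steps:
G(H) = 4*H² (G(H) = (2*H)² = 4*H²)
u = 133
u + G(l)*(-86) = 133 + (4*0²)*(-86) = 133 + (4*0)*(-86) = 133 + 0*(-86) = 133 + 0 = 133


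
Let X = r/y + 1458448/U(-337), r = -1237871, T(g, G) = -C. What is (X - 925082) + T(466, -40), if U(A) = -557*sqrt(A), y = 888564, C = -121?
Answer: -821888283875/888564 + 1458448*I*sqrt(337)/187709 ≈ -9.2496e+5 + 142.63*I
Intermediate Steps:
T(g, G) = 121 (T(g, G) = -1*(-121) = 121)
X = -1237871/888564 + 1458448*I*sqrt(337)/187709 (X = -1237871/888564 + 1458448/((-557*I*sqrt(337))) = -1237871/888564 + 1458448*(I*sqrt(337)/187709) = -1237871/888564 + 1458448*I*sqrt(337)/187709 ≈ -1.3931 + 142.63*I)
(X - 925082) + T(466, -40) = ((-1237871/888564 + 1458448*I*sqrt(337)/187709) - 925082) + 121 = (-821995800119/888564 + 1458448*I*sqrt(337)/187709) + 121 = -821888283875/888564 + 1458448*I*sqrt(337)/187709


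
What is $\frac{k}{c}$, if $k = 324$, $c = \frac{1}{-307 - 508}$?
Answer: $-264060$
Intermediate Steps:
$c = - \frac{1}{815}$ ($c = \frac{1}{-815} = - \frac{1}{815} \approx -0.001227$)
$\frac{k}{c} = \frac{324}{- \frac{1}{815}} = 324 \left(-815\right) = -264060$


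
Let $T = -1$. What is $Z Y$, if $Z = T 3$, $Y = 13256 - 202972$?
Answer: $569148$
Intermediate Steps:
$Y = -189716$
$Z = -3$ ($Z = \left(-1\right) 3 = -3$)
$Z Y = \left(-3\right) \left(-189716\right) = 569148$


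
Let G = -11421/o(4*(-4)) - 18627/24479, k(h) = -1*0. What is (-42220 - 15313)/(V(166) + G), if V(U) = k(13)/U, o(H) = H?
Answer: -459869488/5699523 ≈ -80.686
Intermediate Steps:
k(h) = 0
G = 39896661/55952 (G = -11421/(4*(-4)) - 18627/24479 = -11421/(-16) - 18627*1/24479 = -11421*(-1/16) - 2661/3497 = 11421/16 - 2661/3497 = 39896661/55952 ≈ 713.05)
V(U) = 0 (V(U) = 0/U = 0)
(-42220 - 15313)/(V(166) + G) = (-42220 - 15313)/(0 + 39896661/55952) = -57533/39896661/55952 = -57533*55952/39896661 = -459869488/5699523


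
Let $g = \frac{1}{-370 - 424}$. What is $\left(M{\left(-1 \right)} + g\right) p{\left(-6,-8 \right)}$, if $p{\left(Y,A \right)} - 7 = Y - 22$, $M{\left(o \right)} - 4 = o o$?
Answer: $- \frac{83349}{794} \approx -104.97$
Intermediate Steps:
$M{\left(o \right)} = 4 + o^{2}$ ($M{\left(o \right)} = 4 + o o = 4 + o^{2}$)
$g = - \frac{1}{794}$ ($g = \frac{1}{-794} = - \frac{1}{794} \approx -0.0012594$)
$p{\left(Y,A \right)} = -15 + Y$ ($p{\left(Y,A \right)} = 7 + \left(Y - 22\right) = 7 + \left(-22 + Y\right) = -15 + Y$)
$\left(M{\left(-1 \right)} + g\right) p{\left(-6,-8 \right)} = \left(\left(4 + \left(-1\right)^{2}\right) - \frac{1}{794}\right) \left(-15 - 6\right) = \left(\left(4 + 1\right) - \frac{1}{794}\right) \left(-21\right) = \left(5 - \frac{1}{794}\right) \left(-21\right) = \frac{3969}{794} \left(-21\right) = - \frac{83349}{794}$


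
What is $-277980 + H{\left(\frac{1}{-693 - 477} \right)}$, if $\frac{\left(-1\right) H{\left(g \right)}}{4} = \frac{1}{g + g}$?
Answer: $-275640$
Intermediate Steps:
$H{\left(g \right)} = - \frac{2}{g}$ ($H{\left(g \right)} = - \frac{4}{g + g} = - \frac{4}{2 g} = - 4 \frac{1}{2 g} = - \frac{2}{g}$)
$-277980 + H{\left(\frac{1}{-693 - 477} \right)} = -277980 - \frac{2}{\frac{1}{-693 - 477}} = -277980 - \frac{2}{\frac{1}{-1170}} = -277980 - \frac{2}{- \frac{1}{1170}} = -277980 - -2340 = -277980 + 2340 = -275640$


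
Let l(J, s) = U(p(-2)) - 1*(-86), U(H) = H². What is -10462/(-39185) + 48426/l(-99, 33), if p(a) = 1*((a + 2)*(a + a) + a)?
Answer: 63283813/117555 ≈ 538.33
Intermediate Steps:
p(a) = a + 2*a*(2 + a) (p(a) = 1*((2 + a)*(2*a) + a) = 1*(2*a*(2 + a) + a) = 1*(a + 2*a*(2 + a)) = a + 2*a*(2 + a))
l(J, s) = 90 (l(J, s) = (-2*(5 + 2*(-2)))² - 1*(-86) = (-2*(5 - 4))² + 86 = (-2*1)² + 86 = (-2)² + 86 = 4 + 86 = 90)
-10462/(-39185) + 48426/l(-99, 33) = -10462/(-39185) + 48426/90 = -10462*(-1/39185) + 48426*(1/90) = 10462/39185 + 8071/15 = 63283813/117555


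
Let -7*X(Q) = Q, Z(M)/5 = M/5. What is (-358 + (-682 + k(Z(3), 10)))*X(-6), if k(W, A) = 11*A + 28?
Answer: -5412/7 ≈ -773.14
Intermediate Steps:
Z(M) = M (Z(M) = 5*(M/5) = M)
k(W, A) = 28 + 11*A
X(Q) = -Q/7
(-358 + (-682 + k(Z(3), 10)))*X(-6) = (-358 + (-682 + (28 + 11*10)))*(-⅐*(-6)) = (-358 + (-682 + (28 + 110)))*(6/7) = (-358 + (-682 + 138))*(6/7) = (-358 - 544)*(6/7) = -902*6/7 = -5412/7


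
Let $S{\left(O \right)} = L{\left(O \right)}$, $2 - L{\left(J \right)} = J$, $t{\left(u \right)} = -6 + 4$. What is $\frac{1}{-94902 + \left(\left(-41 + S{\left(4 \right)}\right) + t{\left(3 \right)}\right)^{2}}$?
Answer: $- \frac{1}{92877} \approx -1.0767 \cdot 10^{-5}$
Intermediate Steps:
$t{\left(u \right)} = -2$
$L{\left(J \right)} = 2 - J$
$S{\left(O \right)} = 2 - O$
$\frac{1}{-94902 + \left(\left(-41 + S{\left(4 \right)}\right) + t{\left(3 \right)}\right)^{2}} = \frac{1}{-94902 + \left(\left(-41 + \left(2 - 4\right)\right) - 2\right)^{2}} = \frac{1}{-94902 + \left(\left(-41 - 2\right) - 2\right)^{2}} = \frac{1}{-94902 + \left(-43 - 2\right)^{2}} = \frac{1}{-94902 + \left(-45\right)^{2}} = \frac{1}{-94902 + 2025} = \frac{1}{-92877} = - \frac{1}{92877}$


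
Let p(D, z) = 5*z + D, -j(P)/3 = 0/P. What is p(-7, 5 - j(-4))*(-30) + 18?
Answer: -522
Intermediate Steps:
j(P) = 0 (j(P) = -0/P = -3*0 = 0)
p(D, z) = D + 5*z
p(-7, 5 - j(-4))*(-30) + 18 = (-7 + 5*(5 - 1*0))*(-30) + 18 = (-7 + 5*(5 + 0))*(-30) + 18 = (-7 + 5*5)*(-30) + 18 = (-7 + 25)*(-30) + 18 = 18*(-30) + 18 = -540 + 18 = -522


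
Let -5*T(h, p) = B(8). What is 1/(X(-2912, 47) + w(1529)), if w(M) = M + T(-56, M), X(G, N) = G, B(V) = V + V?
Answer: -5/6931 ≈ -0.00072140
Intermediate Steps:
B(V) = 2*V
T(h, p) = -16/5 (T(h, p) = -2*8/5 = -⅕*16 = -16/5)
w(M) = -16/5 + M (w(M) = M - 16/5 = -16/5 + M)
1/(X(-2912, 47) + w(1529)) = 1/(-2912 + (-16/5 + 1529)) = 1/(-2912 + 7629/5) = 1/(-6931/5) = -5/6931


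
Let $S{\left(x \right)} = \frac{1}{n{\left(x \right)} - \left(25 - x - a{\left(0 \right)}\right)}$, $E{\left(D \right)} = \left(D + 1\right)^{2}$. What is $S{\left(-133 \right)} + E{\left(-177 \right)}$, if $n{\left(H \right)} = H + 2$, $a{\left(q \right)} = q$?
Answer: $\frac{8952063}{289} \approx 30976.0$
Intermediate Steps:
$n{\left(H \right)} = 2 + H$
$E{\left(D \right)} = \left(1 + D\right)^{2}$
$S{\left(x \right)} = \frac{1}{-23 + 2 x}$ ($S{\left(x \right)} = \frac{1}{\left(2 + x\right) + \left(\left(0 + x\right) - 25\right)} = \frac{1}{\left(2 + x\right) + \left(x - 25\right)} = \frac{1}{\left(2 + x\right) + \left(-25 + x\right)} = \frac{1}{-23 + 2 x}$)
$S{\left(-133 \right)} + E{\left(-177 \right)} = \frac{1}{-23 + 2 \left(-133\right)} + \left(1 - 177\right)^{2} = \frac{1}{-23 - 266} + \left(-176\right)^{2} = \frac{1}{-289} + 30976 = - \frac{1}{289} + 30976 = \frac{8952063}{289}$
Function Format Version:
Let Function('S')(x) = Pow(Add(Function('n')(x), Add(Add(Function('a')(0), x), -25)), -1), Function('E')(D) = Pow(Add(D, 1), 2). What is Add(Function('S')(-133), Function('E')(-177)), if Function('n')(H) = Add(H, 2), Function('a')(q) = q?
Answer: Rational(8952063, 289) ≈ 30976.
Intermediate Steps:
Function('n')(H) = Add(2, H)
Function('E')(D) = Pow(Add(1, D), 2)
Function('S')(x) = Pow(Add(-23, Mul(2, x)), -1) (Function('S')(x) = Pow(Add(Add(2, x), Add(Add(0, x), -25)), -1) = Pow(Add(Add(2, x), Add(x, -25)), -1) = Pow(Add(Add(2, x), Add(-25, x)), -1) = Pow(Add(-23, Mul(2, x)), -1))
Add(Function('S')(-133), Function('E')(-177)) = Add(Pow(Add(-23, Mul(2, -133)), -1), Pow(Add(1, -177), 2)) = Add(Pow(Add(-23, -266), -1), Pow(-176, 2)) = Add(Pow(-289, -1), 30976) = Add(Rational(-1, 289), 30976) = Rational(8952063, 289)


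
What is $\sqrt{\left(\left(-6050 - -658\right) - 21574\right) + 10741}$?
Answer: $5 i \sqrt{649} \approx 127.38 i$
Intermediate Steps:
$\sqrt{\left(\left(-6050 - -658\right) - 21574\right) + 10741} = \sqrt{\left(\left(-6050 + 658\right) - 21574\right) + 10741} = \sqrt{\left(-5392 - 21574\right) + 10741} = \sqrt{-26966 + 10741} = \sqrt{-16225} = 5 i \sqrt{649}$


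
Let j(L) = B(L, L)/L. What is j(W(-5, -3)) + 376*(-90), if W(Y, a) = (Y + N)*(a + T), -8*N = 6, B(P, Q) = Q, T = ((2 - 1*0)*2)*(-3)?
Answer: -33839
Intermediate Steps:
T = -12 (T = ((2 + 0)*2)*(-3) = (2*2)*(-3) = 4*(-3) = -12)
N = -¾ (N = -⅛*6 = -¾ ≈ -0.75000)
W(Y, a) = (-12 + a)*(-¾ + Y) (W(Y, a) = (Y - ¾)*(a - 12) = (-¾ + Y)*(-12 + a) = (-12 + a)*(-¾ + Y))
j(L) = 1 (j(L) = L/L = 1)
j(W(-5, -3)) + 376*(-90) = 1 + 376*(-90) = 1 - 33840 = -33839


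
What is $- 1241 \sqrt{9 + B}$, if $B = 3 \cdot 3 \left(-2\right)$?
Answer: $- 3723 i \approx - 3723.0 i$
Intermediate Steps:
$B = -18$ ($B = 9 \left(-2\right) = -18$)
$- 1241 \sqrt{9 + B} = - 1241 \sqrt{9 - 18} = - 1241 \sqrt{-9} = - 1241 \cdot 3 i = - 3723 i$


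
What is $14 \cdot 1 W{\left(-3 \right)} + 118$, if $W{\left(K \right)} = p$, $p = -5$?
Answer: $48$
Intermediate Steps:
$W{\left(K \right)} = -5$
$14 \cdot 1 W{\left(-3 \right)} + 118 = 14 \cdot 1 \left(-5\right) + 118 = 14 \left(-5\right) + 118 = -70 + 118 = 48$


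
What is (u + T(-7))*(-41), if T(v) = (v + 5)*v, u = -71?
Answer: 2337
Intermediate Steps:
T(v) = v*(5 + v) (T(v) = (5 + v)*v = v*(5 + v))
(u + T(-7))*(-41) = (-71 - 7*(5 - 7))*(-41) = (-71 - 7*(-2))*(-41) = (-71 + 14)*(-41) = -57*(-41) = 2337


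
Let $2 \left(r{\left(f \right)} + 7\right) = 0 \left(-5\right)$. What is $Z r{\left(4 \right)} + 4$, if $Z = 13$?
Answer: $-87$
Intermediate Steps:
$r{\left(f \right)} = -7$ ($r{\left(f \right)} = -7 + \frac{0 \left(-5\right)}{2} = -7 + \frac{1}{2} \cdot 0 = -7 + 0 = -7$)
$Z r{\left(4 \right)} + 4 = 13 \left(-7\right) + 4 = -91 + 4 = -87$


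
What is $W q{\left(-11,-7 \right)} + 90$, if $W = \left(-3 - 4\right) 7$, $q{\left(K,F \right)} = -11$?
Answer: $629$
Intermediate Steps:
$W = -49$ ($W = \left(-7\right) 7 = -49$)
$W q{\left(-11,-7 \right)} + 90 = \left(-49\right) \left(-11\right) + 90 = 539 + 90 = 629$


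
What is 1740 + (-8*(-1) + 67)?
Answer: 1815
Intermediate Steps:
1740 + (-8*(-1) + 67) = 1740 + (8 + 67) = 1740 + 75 = 1815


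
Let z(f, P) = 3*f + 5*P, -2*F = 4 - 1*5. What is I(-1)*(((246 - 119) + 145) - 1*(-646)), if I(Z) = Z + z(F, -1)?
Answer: -4131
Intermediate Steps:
F = ½ (F = -(4 - 1*5)/2 = -(4 - 5)/2 = -½*(-1) = ½ ≈ 0.50000)
I(Z) = -7/2 + Z (I(Z) = Z + (3*(½) + 5*(-1)) = Z + (3/2 - 5) = Z - 7/2 = -7/2 + Z)
I(-1)*(((246 - 119) + 145) - 1*(-646)) = (-7/2 - 1)*(((246 - 119) + 145) - 1*(-646)) = -9*((127 + 145) + 646)/2 = -9*(272 + 646)/2 = -9/2*918 = -4131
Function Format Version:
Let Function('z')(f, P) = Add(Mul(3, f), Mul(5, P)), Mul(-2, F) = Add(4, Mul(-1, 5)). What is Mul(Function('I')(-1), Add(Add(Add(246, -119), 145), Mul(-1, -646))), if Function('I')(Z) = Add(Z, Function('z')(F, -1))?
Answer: -4131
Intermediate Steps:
F = Rational(1, 2) (F = Mul(Rational(-1, 2), Add(4, Mul(-1, 5))) = Mul(Rational(-1, 2), Add(4, -5)) = Mul(Rational(-1, 2), -1) = Rational(1, 2) ≈ 0.50000)
Function('I')(Z) = Add(Rational(-7, 2), Z) (Function('I')(Z) = Add(Z, Add(Mul(3, Rational(1, 2)), Mul(5, -1))) = Add(Z, Add(Rational(3, 2), -5)) = Add(Z, Rational(-7, 2)) = Add(Rational(-7, 2), Z))
Mul(Function('I')(-1), Add(Add(Add(246, -119), 145), Mul(-1, -646))) = Mul(Add(Rational(-7, 2), -1), Add(Add(Add(246, -119), 145), Mul(-1, -646))) = Mul(Rational(-9, 2), Add(Add(127, 145), 646)) = Mul(Rational(-9, 2), Add(272, 646)) = Mul(Rational(-9, 2), 918) = -4131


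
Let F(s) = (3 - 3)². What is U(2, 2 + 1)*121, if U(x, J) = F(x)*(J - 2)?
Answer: 0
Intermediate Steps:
F(s) = 0 (F(s) = 0² = 0)
U(x, J) = 0 (U(x, J) = 0*(J - 2) = 0*(-2 + J) = 0)
U(2, 2 + 1)*121 = 0*121 = 0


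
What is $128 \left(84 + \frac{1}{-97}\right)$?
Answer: $\frac{1042816}{97} \approx 10751.0$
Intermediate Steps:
$128 \left(84 + \frac{1}{-97}\right) = 128 \left(84 - \frac{1}{97}\right) = 128 \cdot \frac{8147}{97} = \frac{1042816}{97}$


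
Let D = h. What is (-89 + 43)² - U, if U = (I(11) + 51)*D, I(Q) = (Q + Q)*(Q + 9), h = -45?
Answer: 24211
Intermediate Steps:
D = -45
I(Q) = 2*Q*(9 + Q) (I(Q) = (2*Q)*(9 + Q) = 2*Q*(9 + Q))
U = -22095 (U = (2*11*(9 + 11) + 51)*(-45) = (2*11*20 + 51)*(-45) = (440 + 51)*(-45) = 491*(-45) = -22095)
(-89 + 43)² - U = (-89 + 43)² - 1*(-22095) = (-46)² + 22095 = 2116 + 22095 = 24211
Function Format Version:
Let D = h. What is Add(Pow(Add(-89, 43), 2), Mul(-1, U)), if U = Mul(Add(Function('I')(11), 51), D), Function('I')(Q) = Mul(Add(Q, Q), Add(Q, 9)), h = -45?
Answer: 24211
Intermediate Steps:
D = -45
Function('I')(Q) = Mul(2, Q, Add(9, Q)) (Function('I')(Q) = Mul(Mul(2, Q), Add(9, Q)) = Mul(2, Q, Add(9, Q)))
U = -22095 (U = Mul(Add(Mul(2, 11, Add(9, 11)), 51), -45) = Mul(Add(Mul(2, 11, 20), 51), -45) = Mul(Add(440, 51), -45) = Mul(491, -45) = -22095)
Add(Pow(Add(-89, 43), 2), Mul(-1, U)) = Add(Pow(Add(-89, 43), 2), Mul(-1, -22095)) = Add(Pow(-46, 2), 22095) = Add(2116, 22095) = 24211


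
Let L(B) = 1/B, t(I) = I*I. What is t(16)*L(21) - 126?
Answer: -2390/21 ≈ -113.81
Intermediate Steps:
t(I) = I²
t(16)*L(21) - 126 = 16²/21 - 126 = 256*(1/21) - 126 = 256/21 - 126 = -2390/21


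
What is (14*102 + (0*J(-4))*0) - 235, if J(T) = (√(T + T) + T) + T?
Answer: 1193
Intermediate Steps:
J(T) = 2*T + √2*√T (J(T) = (√(2*T) + T) + T = (√2*√T + T) + T = (T + √2*√T) + T = 2*T + √2*√T)
(14*102 + (0*J(-4))*0) - 235 = (14*102 + (0*(2*(-4) + √2*√(-4)))*0) - 235 = (1428 + (0*(-8 + √2*(2*I)))*0) - 235 = (1428 + (0*(-8 + 2*I*√2))*0) - 235 = (1428 + 0*0) - 235 = (1428 + 0) - 235 = 1428 - 235 = 1193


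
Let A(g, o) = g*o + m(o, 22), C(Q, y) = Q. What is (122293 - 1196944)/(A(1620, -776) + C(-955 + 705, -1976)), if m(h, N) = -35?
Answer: 358217/419135 ≈ 0.85466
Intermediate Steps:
A(g, o) = -35 + g*o (A(g, o) = g*o - 35 = -35 + g*o)
(122293 - 1196944)/(A(1620, -776) + C(-955 + 705, -1976)) = (122293 - 1196944)/((-35 + 1620*(-776)) + (-955 + 705)) = -1074651/((-35 - 1257120) - 250) = -1074651/(-1257155 - 250) = -1074651/(-1257405) = -1074651*(-1/1257405) = 358217/419135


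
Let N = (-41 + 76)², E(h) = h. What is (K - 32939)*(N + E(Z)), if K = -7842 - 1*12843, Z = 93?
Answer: -70676432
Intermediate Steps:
K = -20685 (K = -7842 - 12843 = -20685)
N = 1225 (N = 35² = 1225)
(K - 32939)*(N + E(Z)) = (-20685 - 32939)*(1225 + 93) = -53624*1318 = -70676432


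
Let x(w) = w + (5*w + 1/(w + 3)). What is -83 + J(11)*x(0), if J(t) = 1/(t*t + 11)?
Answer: -32867/396 ≈ -82.997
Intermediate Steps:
J(t) = 1/(11 + t**2) (J(t) = 1/(t**2 + 11) = 1/(11 + t**2))
x(w) = 1/(3 + w) + 6*w (x(w) = w + (5*w + 1/(3 + w)) = w + (1/(3 + w) + 5*w) = 1/(3 + w) + 6*w)
-83 + J(11)*x(0) = -83 + ((1 + 6*0**2 + 18*0)/(3 + 0))/(11 + 11**2) = -83 + ((1 + 6*0 + 0)/3)/(11 + 121) = -83 + ((1 + 0 + 0)/3)/132 = -83 + ((1/3)*1)/132 = -83 + (1/132)*(1/3) = -83 + 1/396 = -32867/396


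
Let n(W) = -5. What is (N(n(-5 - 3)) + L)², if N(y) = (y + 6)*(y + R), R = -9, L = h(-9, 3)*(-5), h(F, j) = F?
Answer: 961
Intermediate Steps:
L = 45 (L = -9*(-5) = 45)
N(y) = (-9 + y)*(6 + y) (N(y) = (y + 6)*(y - 9) = (6 + y)*(-9 + y) = (-9 + y)*(6 + y))
(N(n(-5 - 3)) + L)² = ((-54 + (-5)² - 3*(-5)) + 45)² = ((-54 + 25 + 15) + 45)² = (-14 + 45)² = 31² = 961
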